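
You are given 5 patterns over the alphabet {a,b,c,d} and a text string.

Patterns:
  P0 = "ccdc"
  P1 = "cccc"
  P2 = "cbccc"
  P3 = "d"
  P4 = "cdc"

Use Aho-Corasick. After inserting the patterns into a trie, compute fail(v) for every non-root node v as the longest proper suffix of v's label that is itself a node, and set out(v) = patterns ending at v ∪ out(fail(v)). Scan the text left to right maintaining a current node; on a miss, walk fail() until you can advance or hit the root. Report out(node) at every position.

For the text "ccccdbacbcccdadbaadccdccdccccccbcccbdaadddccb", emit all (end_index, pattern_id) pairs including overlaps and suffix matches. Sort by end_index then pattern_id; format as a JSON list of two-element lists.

Build automaton:
Trie nodes:
  0='ε' goto c→1 d→11
  1='c' goto b→7 c→2 d→12
  2='cc' goto c→5 d→3
  3='ccd' goto c→4
  4='ccdc' goto ·  [P0 ends]
  5='ccc' goto c→6
  6='cccc' goto ·  [P1 ends]
  7='cb' goto c→8
  8='cbc' goto c→9
  9='cbcc' goto c→10
  10='cbccc' goto ·  [P2 ends]
  11='d' goto ·  [P3 ends]
  12='cd' goto c→13
  13='cdc' goto ·  [P4 ends]

BFS fail/out derivation:
  fail(1) 'c': from fail(0)=0 chase 'c': 0 ⇒ 0;  out=∅∪out(0)=∅
  fail(11) 'd': from fail(0)=0 chase 'd': 0 ⇒ 0;  out={3}∪out(0)={3}
  fail(2) 'cc': from fail(1)=0 chase 'c': 0 ⇒ 1;  out=∅∪out(1)=∅
  fail(7) 'cb': from fail(1)=0 chase 'b': 0 ⇒ 0;  out=∅∪out(0)=∅
  fail(12) 'cd': from fail(1)=0 chase 'd': 0 ⇒ 11;  out=∅∪out(11)={3}
  fail(3) 'ccd': from fail(2)=1 chase 'd': 1 ⇒ 12;  out=∅∪out(12)={3}
  fail(5) 'ccc': from fail(2)=1 chase 'c': 1 ⇒ 2;  out=∅∪out(2)=∅
  fail(8) 'cbc': from fail(7)=0 chase 'c': 0 ⇒ 1;  out=∅∪out(1)=∅
  fail(13) 'cdc': from fail(12)=11 chase 'c': 11→0 ⇒ 1;  out={4}∪out(1)={4}
  fail(4) 'ccdc': from fail(3)=12 chase 'c': 12 ⇒ 13;  out={0}∪out(13)={0,4}
  fail(6) 'cccc': from fail(5)=2 chase 'c': 2 ⇒ 5;  out={1}∪out(5)={1}
  fail(9) 'cbcc': from fail(8)=1 chase 'c': 1 ⇒ 2;  out=∅∪out(2)=∅
  fail(10) 'cbccc': from fail(9)=2 chase 'c': 2 ⇒ 5;  out={2}∪out(5)={2}

Text stream:
pos 0 'c': at 1
pos 1 'c': at 2
pos 2 'c': at 5
pos 3 'c': at 6  emit P1@[0:3]
pos 4 'd': at 3 ·f  emit P3@[4:4]
pos 5 'b': at 0 ·f
pos 6 'a': at 0
pos 7 'c': at 1
pos 8 'b': at 7
pos 9 'c': at 8
pos 10 'c': at 9
pos 11 'c': at 10  emit P2@[7:11]
pos 12 'd': at 3 ·f  emit P3@[12:12]
pos 13 'a': at 0 ·f
pos 14 'd': at 11  emit P3@[14:14]
pos 15 'b': at 0 ·f
pos 16 'a': at 0
pos 17 'a': at 0
pos 18 'd': at 11  emit P3@[18:18]
pos 19 'c': at 1 ·f
pos 20 'c': at 2
pos 21 'd': at 3  emit P3@[21:21]
pos 22 'c': at 4  emit P0@[19:22],P4@[20:22]
pos 23 'c': at 2 ·f
pos 24 'd': at 3  emit P3@[24:24]
pos 25 'c': at 4  emit P0@[22:25],P4@[23:25]
pos 26 'c': at 2 ·f
pos 27 'c': at 5
pos 28 'c': at 6  emit P1@[25:28]
pos 29 'c': at 6 ·f  emit P1@[26:29]
pos 30 'c': at 6 ·f  emit P1@[27:30]
pos 31 'b': at 7 ·f
pos 32 'c': at 8
pos 33 'c': at 9
pos 34 'c': at 10  emit P2@[30:34]
pos 35 'b': at 7 ·f
pos 36 'd': at 11 ·f  emit P3@[36:36]
pos 37 'a': at 0 ·f
pos 38 'a': at 0
pos 39 'd': at 11  emit P3@[39:39]
pos 40 'd': at 11 ·f  emit P3@[40:40]
pos 41 'd': at 11 ·f  emit P3@[41:41]
pos 42 'c': at 1 ·f
pos 43 'c': at 2
pos 44 'b': at 7 ·f

All matches (sorted): [[3,1],[4,3],[11,2],[12,3],[14,3],[18,3],[21,3],[22,0],[22,4],[24,3],[25,0],[25,4],[28,1],[29,1],[30,1],[34,2],[36,3],[39,3],[40,3],[41,3]]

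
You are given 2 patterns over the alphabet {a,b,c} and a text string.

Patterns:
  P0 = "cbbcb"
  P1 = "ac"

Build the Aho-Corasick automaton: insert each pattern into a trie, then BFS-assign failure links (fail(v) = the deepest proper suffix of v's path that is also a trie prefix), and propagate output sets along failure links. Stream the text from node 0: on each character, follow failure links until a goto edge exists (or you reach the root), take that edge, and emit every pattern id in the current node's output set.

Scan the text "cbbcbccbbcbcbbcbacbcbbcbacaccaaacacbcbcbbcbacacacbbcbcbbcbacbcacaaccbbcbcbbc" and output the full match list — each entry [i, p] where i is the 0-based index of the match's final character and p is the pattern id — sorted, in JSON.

Build:
Trie (insert patterns):
  0='ε' goto a→6 c→1
  1='c' goto b→2
  2='cb' goto b→3
  3='cbb' goto c→4
  4='cbbc' goto b→5
  5='cbbcb' goto ·  [P0 ends]
  6='a' goto c→7
  7='ac' goto ·  [P1 ends]

BFS fail/out derivation:
  n1('c'): parent n0 fail=0; on 'c' 0 → fail=0;  out ∅∪∅=∅
  n6('a'): parent n0 fail=0; on 'a' 0 → fail=0;  out ∅∪∅=∅
  n2('cb'): parent n1 fail=0; on 'b' 0 → fail=0;  out ∅∪∅=∅
  n7('ac'): parent n6 fail=0; on 'c' 0 → fail=1;  out {1}∪∅={1}
  n3('cbb'): parent n2 fail=0; on 'b' 0 → fail=0;  out ∅∪∅=∅
  n4('cbbc'): parent n3 fail=0; on 'c' 0 → fail=1;  out ∅∪∅=∅
  n5('cbbcb'): parent n4 fail=1; on 'b' 1 → fail=2;  out {0}∪∅={0}

Text stream:
i=0 'c': node 0→1
i=1 'b': node 1→2
i=2 'b': node 2→3
i=3 'c': node 3→4
i=4 'b': node 4→5  ** P0@[0:4]
i=5 'c': node 5→1 (fail-walked)
i=6 'c': node 1→1 (fail-walked)
i=7 'b': node 1→2
i=8 'b': node 2→3
i=9 'c': node 3→4
i=10 'b': node 4→5  ** P0@[6:10]
i=11 'c': node 5→1 (fail-walked)
i=12 'b': node 1→2
i=13 'b': node 2→3
i=14 'c': node 3→4
i=15 'b': node 4→5  ** P0@[11:15]
i=16 'a': node 5→6 (fail-walked)
i=17 'c': node 6→7  ** P1@[16:17]
i=18 'b': node 7→2 (fail-walked)
i=19 'c': node 2→1 (fail-walked)
i=20 'b': node 1→2
i=21 'b': node 2→3
i=22 'c': node 3→4
i=23 'b': node 4→5  ** P0@[19:23]
i=24 'a': node 5→6 (fail-walked)
i=25 'c': node 6→7  ** P1@[24:25]
i=26 'a': node 7→6 (fail-walked)
i=27 'c': node 6→7  ** P1@[26:27]
i=28 'c': node 7→1 (fail-walked)
i=29 'a': node 1→6 (fail-walked)
i=30 'a': node 6→6 (fail-walked)
i=31 'a': node 6→6 (fail-walked)
i=32 'c': node 6→7  ** P1@[31:32]
i=33 'a': node 7→6 (fail-walked)
i=34 'c': node 6→7  ** P1@[33:34]
i=35 'b': node 7→2 (fail-walked)
i=36 'c': node 2→1 (fail-walked)
i=37 'b': node 1→2
i=38 'c': node 2→1 (fail-walked)
i=39 'b': node 1→2
i=40 'b': node 2→3
i=41 'c': node 3→4
i=42 'b': node 4→5  ** P0@[38:42]
i=43 'a': node 5→6 (fail-walked)
i=44 'c': node 6→7  ** P1@[43:44]
i=45 'a': node 7→6 (fail-walked)
i=46 'c': node 6→7  ** P1@[45:46]
i=47 'a': node 7→6 (fail-walked)
i=48 'c': node 6→7  ** P1@[47:48]
i=49 'b': node 7→2 (fail-walked)
i=50 'b': node 2→3
i=51 'c': node 3→4
i=52 'b': node 4→5  ** P0@[48:52]
i=53 'c': node 5→1 (fail-walked)
i=54 'b': node 1→2
i=55 'b': node 2→3
i=56 'c': node 3→4
i=57 'b': node 4→5  ** P0@[53:57]
i=58 'a': node 5→6 (fail-walked)
i=59 'c': node 6→7  ** P1@[58:59]
i=60 'b': node 7→2 (fail-walked)
i=61 'c': node 2→1 (fail-walked)
i=62 'a': node 1→6 (fail-walked)
i=63 'c': node 6→7  ** P1@[62:63]
i=64 'a': node 7→6 (fail-walked)
i=65 'a': node 6→6 (fail-walked)
i=66 'c': node 6→7  ** P1@[65:66]
i=67 'c': node 7→1 (fail-walked)
i=68 'b': node 1→2
i=69 'b': node 2→3
i=70 'c': node 3→4
i=71 'b': node 4→5  ** P0@[67:71]
i=72 'c': node 5→1 (fail-walked)
i=73 'b': node 1→2
i=74 'b': node 2→3
i=75 'c': node 3→4

All matches (sorted): [[4,0],[10,0],[15,0],[17,1],[23,0],[25,1],[27,1],[32,1],[34,1],[42,0],[44,1],[46,1],[48,1],[52,0],[57,0],[59,1],[63,1],[66,1],[71,0]]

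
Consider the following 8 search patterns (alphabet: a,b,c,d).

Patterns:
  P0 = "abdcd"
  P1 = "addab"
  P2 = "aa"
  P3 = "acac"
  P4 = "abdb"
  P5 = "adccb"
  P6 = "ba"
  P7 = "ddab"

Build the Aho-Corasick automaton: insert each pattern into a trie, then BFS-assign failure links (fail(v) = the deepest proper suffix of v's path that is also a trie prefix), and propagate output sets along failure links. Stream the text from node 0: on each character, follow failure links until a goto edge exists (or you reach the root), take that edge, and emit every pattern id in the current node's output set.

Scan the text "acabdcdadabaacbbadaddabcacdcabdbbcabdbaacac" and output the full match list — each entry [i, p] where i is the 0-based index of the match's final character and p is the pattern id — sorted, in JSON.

Build automaton:
Trie nodes:
  n0 'ε': a→1 b→18 d→20
  n1 'a': a→10 b→2 c→11 d→6
  n2 'ab': d→3
  n3 'abd': b→14 c→4
  n4 'abdc': d→5
  n5 'abdcd': ·  ←P0
  n6 'ad': c→15 d→7
  n7 'add': a→8
  n8 'adda': b→9
  n9 'addab': ·  ←P1
  n10 'aa': ·  ←P2
  n11 'ac': a→12
  n12 'aca': c→13
  n13 'acac': ·  ←P3
  n14 'abdb': ·  ←P4
  n15 'adc': c→16
  n16 'adcc': b→17
  n17 'adccb': ·  ←P5
  n18 'b': a→19
  n19 'ba': ·  ←P6
  n20 'd': d→21
  n21 'dd': a→22
  n22 'dda': b→23
  n23 'ddab': ·  ←P7

Failure links (BFS by depth):
  n1('a'): parent n0 fail=0; on 'a' 0 → fail=0;  out ∅∪∅=∅
  n18('b'): parent n0 fail=0; on 'b' 0 → fail=0;  out ∅∪∅=∅
  n20('d'): parent n0 fail=0; on 'd' 0 → fail=0;  out ∅∪∅=∅
  n2('ab'): parent n1 fail=0; on 'b' 0 → fail=18;  out ∅∪∅=∅
  n6('ad'): parent n1 fail=0; on 'd' 0 → fail=20;  out ∅∪∅=∅
  n10('aa'): parent n1 fail=0; on 'a' 0 → fail=1;  out {2}∪∅={2}
  n11('ac'): parent n1 fail=0; on 'c' 0 → fail=0;  out ∅∪∅=∅
  n19('ba'): parent n18 fail=0; on 'a' 0 → fail=1;  out {6}∪∅={6}
  n21('dd'): parent n20 fail=0; on 'd' 0 → fail=20;  out ∅∪∅=∅
  n3('abd'): parent n2 fail=18; on 'd' 18→0 → fail=20;  out ∅∪∅=∅
  n7('add'): parent n6 fail=20; on 'd' 20 → fail=21;  out ∅∪∅=∅
  n12('aca'): parent n11 fail=0; on 'a' 0 → fail=1;  out ∅∪∅=∅
  n15('adc'): parent n6 fail=20; on 'c' 20→0 → fail=0;  out ∅∪∅=∅
  n22('dda'): parent n21 fail=20; on 'a' 20→0 → fail=1;  out ∅∪∅=∅
  n4('abdc'): parent n3 fail=20; on 'c' 20→0 → fail=0;  out ∅∪∅=∅
  n8('adda'): parent n7 fail=21; on 'a' 21 → fail=22;  out ∅∪∅=∅
  n13('acac'): parent n12 fail=1; on 'c' 1 → fail=11;  out {3}∪∅={3}
  n14('abdb'): parent n3 fail=20; on 'b' 20→0 → fail=18;  out {4}∪∅={4}
  n16('adcc'): parent n15 fail=0; on 'c' 0 → fail=0;  out ∅∪∅=∅
  n23('ddab'): parent n22 fail=1; on 'b' 1 → fail=2;  out {7}∪∅={7}
  n5('abdcd'): parent n4 fail=0; on 'd' 0 → fail=20;  out {0}∪∅={0}
  n9('addab'): parent n8 fail=22; on 'b' 22 → fail=23;  out {1}∪{7}={1,7}
  n17('adccb'): parent n16 fail=0; on 'b' 0 → fail=18;  out {5}∪∅={5}

Run:
pos 0 'a': at 1
pos 1 'c': at 11
pos 2 'a': at 12
pos 3 'b': at 2 (fail-walked)
pos 4 'd': at 3
pos 5 'c': at 4
pos 6 'd': at 5  emit P0@[2:6]
pos 7 'a': at 1 (fail-walked)
pos 8 'd': at 6
pos 9 'a': at 1 (fail-walked)
pos 10 'b': at 2
pos 11 'a': at 19 (fail-walked)  emit P6@[10:11]
pos 12 'a': at 10 (fail-walked)  emit P2@[11:12]
pos 13 'c': at 11 (fail-walked)
pos 14 'b': at 18 (fail-walked)
pos 15 'b': at 18 (fail-walked)
pos 16 'a': at 19  emit P6@[15:16]
pos 17 'd': at 6 (fail-walked)
pos 18 'a': at 1 (fail-walked)
pos 19 'd': at 6
pos 20 'd': at 7
pos 21 'a': at 8
pos 22 'b': at 9  emit P1@[18:22],P7@[19:22]
pos 23 'c': at 0 (fail-walked)
pos 24 'a': at 1
pos 25 'c': at 11
pos 26 'd': at 20 (fail-walked)
pos 27 'c': at 0 (fail-walked)
pos 28 'a': at 1
pos 29 'b': at 2
pos 30 'd': at 3
pos 31 'b': at 14  emit P4@[28:31]
pos 32 'b': at 18 (fail-walked)
pos 33 'c': at 0 (fail-walked)
pos 34 'a': at 1
pos 35 'b': at 2
pos 36 'd': at 3
pos 37 'b': at 14  emit P4@[34:37]
pos 38 'a': at 19 (fail-walked)  emit P6@[37:38]
pos 39 'a': at 10 (fail-walked)  emit P2@[38:39]
pos 40 'c': at 11 (fail-walked)
pos 41 'a': at 12
pos 42 'c': at 13  emit P3@[39:42]

All matches (sorted): [[6,0],[11,6],[12,2],[16,6],[22,1],[22,7],[31,4],[37,4],[38,6],[39,2],[42,3]]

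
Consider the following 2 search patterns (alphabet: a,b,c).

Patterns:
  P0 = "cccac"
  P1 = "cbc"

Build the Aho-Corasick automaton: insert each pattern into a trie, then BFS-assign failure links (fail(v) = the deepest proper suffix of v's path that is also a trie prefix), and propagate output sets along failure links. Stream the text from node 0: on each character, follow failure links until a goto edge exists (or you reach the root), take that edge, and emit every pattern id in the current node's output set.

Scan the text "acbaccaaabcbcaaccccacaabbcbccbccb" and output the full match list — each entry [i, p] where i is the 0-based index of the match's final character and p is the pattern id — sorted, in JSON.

Build automaton:
Trie (insert patterns):
  n0 'ε': c→1
  n1 'c': b→6 c→2
  n2 'cc': c→3
  n3 'ccc': a→4
  n4 'ccca': c→5
  n5 'cccac': ·  ←P0
  n6 'cb': c→7
  n7 'cbc': ·  ←P1

BFS fail/out derivation:
  fail(1) 'c': from fail(0)=0 chase 'c': 0 ⇒ 0;  out=∅∪out(0)=∅
  fail(2) 'cc': from fail(1)=0 chase 'c': 0 ⇒ 1;  out=∅∪out(1)=∅
  fail(6) 'cb': from fail(1)=0 chase 'b': 0 ⇒ 0;  out=∅∪out(0)=∅
  fail(3) 'ccc': from fail(2)=1 chase 'c': 1 ⇒ 2;  out=∅∪out(2)=∅
  fail(7) 'cbc': from fail(6)=0 chase 'c': 0 ⇒ 1;  out={1}∪out(1)={1}
  fail(4) 'ccca': from fail(3)=2 chase 'a': 2→1→0 ⇒ 0;  out=∅∪out(0)=∅
  fail(5) 'cccac': from fail(4)=0 chase 'c': 0 ⇒ 1;  out={0}∪out(1)={0}

Text stream:
[0] read 'a'  n0⇒n0
[1] read 'c'  n0⇒n1
[2] read 'b'  n1⇒n6
[3] read 'a'  n6⇒n0 ·f
[4] read 'c'  n0⇒n1
[5] read 'c'  n1⇒n2
[6] read 'a'  n2⇒n0 ·f
[7] read 'a'  n0⇒n0
[8] read 'a'  n0⇒n0
[9] read 'b'  n0⇒n0
[10] read 'c'  n0⇒n1
[11] read 'b'  n1⇒n6
[12] read 'c'  n6⇒n7  emit P1@[10:12]
[13] read 'a'  n7⇒n0 ·f
[14] read 'a'  n0⇒n0
[15] read 'c'  n0⇒n1
[16] read 'c'  n1⇒n2
[17] read 'c'  n2⇒n3
[18] read 'c'  n3⇒n3 ·f
[19] read 'a'  n3⇒n4
[20] read 'c'  n4⇒n5  emit P0@[16:20]
[21] read 'a'  n5⇒n0 ·f
[22] read 'a'  n0⇒n0
[23] read 'b'  n0⇒n0
[24] read 'b'  n0⇒n0
[25] read 'c'  n0⇒n1
[26] read 'b'  n1⇒n6
[27] read 'c'  n6⇒n7  emit P1@[25:27]
[28] read 'c'  n7⇒n2 ·f
[29] read 'b'  n2⇒n6 ·f
[30] read 'c'  n6⇒n7  emit P1@[28:30]
[31] read 'c'  n7⇒n2 ·f
[32] read 'b'  n2⇒n6 ·f

Matches: [[12,1],[20,0],[27,1],[30,1]]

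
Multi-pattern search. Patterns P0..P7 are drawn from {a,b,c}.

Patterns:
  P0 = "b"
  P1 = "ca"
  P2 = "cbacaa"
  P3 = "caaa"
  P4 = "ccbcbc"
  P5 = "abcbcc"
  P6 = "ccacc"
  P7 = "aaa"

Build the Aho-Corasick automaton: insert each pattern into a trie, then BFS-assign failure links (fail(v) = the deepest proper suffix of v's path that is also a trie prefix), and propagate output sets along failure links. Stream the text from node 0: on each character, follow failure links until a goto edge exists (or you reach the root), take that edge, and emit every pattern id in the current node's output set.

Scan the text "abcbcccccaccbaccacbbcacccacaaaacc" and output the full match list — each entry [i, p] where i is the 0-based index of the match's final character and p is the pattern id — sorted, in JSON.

Build:
Trie nodes:
  n0 'ε': a→16 b→1 c→2
  n1 'b': ·  [P0 ends]
  n2 'c': a→3 b→4 c→11
  n3 'ca': a→9  [P1 ends]
  n4 'cb': a→5
  n5 'cba': c→6
  n6 'cbac': a→7
  n7 'cbaca': a→8
  n8 'cbacaa': ·  [P2 ends]
  n9 'caa': a→10
  n10 'caaa': ·  [P3 ends]
  n11 'cc': a→22 b→12
  n12 'ccb': c→13
  n13 'ccbc': b→14
  n14 'ccbcb': c→15
  n15 'ccbcbc': ·  [P4 ends]
  n16 'a': a→25 b→17
  n17 'ab': c→18
  n18 'abc': b→19
  n19 'abcb': c→20
  n20 'abcbc': c→21
  n21 'abcbcc': ·  [P5 ends]
  n22 'cca': c→23
  n23 'ccac': c→24
  n24 'ccacc': ·  [P6 ends]
  n25 'aa': a→26
  n26 'aaa': ·  [P7 ends]

BFS fail/out derivation:
  n1('b'): parent n0 fail=0; on 'b' 0 → fail=0;  out {0}∪∅={0}
  n2('c'): parent n0 fail=0; on 'c' 0 → fail=0;  out ∅∪∅=∅
  n16('a'): parent n0 fail=0; on 'a' 0 → fail=0;  out ∅∪∅=∅
  n3('ca'): parent n2 fail=0; on 'a' 0 → fail=16;  out {1}∪∅={1}
  n4('cb'): parent n2 fail=0; on 'b' 0 → fail=1;  out ∅∪{0}={0}
  n11('cc'): parent n2 fail=0; on 'c' 0 → fail=2;  out ∅∪∅=∅
  n17('ab'): parent n16 fail=0; on 'b' 0 → fail=1;  out ∅∪{0}={0}
  n25('aa'): parent n16 fail=0; on 'a' 0 → fail=16;  out ∅∪∅=∅
  n5('cba'): parent n4 fail=1; on 'a' 1→0 → fail=16;  out ∅∪∅=∅
  n9('caa'): parent n3 fail=16; on 'a' 16 → fail=25;  out ∅∪∅=∅
  n12('ccb'): parent n11 fail=2; on 'b' 2 → fail=4;  out ∅∪{0}={0}
  n18('abc'): parent n17 fail=1; on 'c' 1→0 → fail=2;  out ∅∪∅=∅
  n22('cca'): parent n11 fail=2; on 'a' 2 → fail=3;  out ∅∪{1}={1}
  n26('aaa'): parent n25 fail=16; on 'a' 16 → fail=25;  out {7}∪∅={7}
  n6('cbac'): parent n5 fail=16; on 'c' 16→0 → fail=2;  out ∅∪∅=∅
  n10('caaa'): parent n9 fail=25; on 'a' 25 → fail=26;  out {3}∪{7}={3,7}
  n13('ccbc'): parent n12 fail=4; on 'c' 4→1→0 → fail=2;  out ∅∪∅=∅
  n19('abcb'): parent n18 fail=2; on 'b' 2 → fail=4;  out ∅∪{0}={0}
  n23('ccac'): parent n22 fail=3; on 'c' 3→16→0 → fail=2;  out ∅∪∅=∅
  n7('cbaca'): parent n6 fail=2; on 'a' 2 → fail=3;  out ∅∪{1}={1}
  n14('ccbcb'): parent n13 fail=2; on 'b' 2 → fail=4;  out ∅∪{0}={0}
  n20('abcbc'): parent n19 fail=4; on 'c' 4→1→0 → fail=2;  out ∅∪∅=∅
  n24('ccacc'): parent n23 fail=2; on 'c' 2 → fail=11;  out {6}∪∅={6}
  n8('cbacaa'): parent n7 fail=3; on 'a' 3 → fail=9;  out {2}∪∅={2}
  n15('ccbcbc'): parent n14 fail=4; on 'c' 4→1→0 → fail=2;  out {4}∪∅={4}
  n21('abcbcc'): parent n20 fail=2; on 'c' 2 → fail=11;  out {5}∪∅={5}

Text stream:
i=0 'a': node 0→16
i=1 'b': node 16→17  emit P0@[1:1]
i=2 'c': node 17→18
i=3 'b': node 18→19  emit P0@[3:3]
i=4 'c': node 19→20
i=5 'c': node 20→21  emit P5@[0:5]
i=6 'c': node 21→11 ·f
i=7 'c': node 11→11 ·f
i=8 'c': node 11→11 ·f
i=9 'a': node 11→22  emit P1@[8:9]
i=10 'c': node 22→23
i=11 'c': node 23→24  emit P6@[7:11]
i=12 'b': node 24→12 ·f  emit P0@[12:12]
i=13 'a': node 12→5 ·f
i=14 'c': node 5→6
i=15 'c': node 6→11 ·f
i=16 'a': node 11→22  emit P1@[15:16]
i=17 'c': node 22→23
i=18 'b': node 23→4 ·f  emit P0@[18:18]
i=19 'b': node 4→1 ·f  emit P0@[19:19]
i=20 'c': node 1→2 ·f
i=21 'a': node 2→3  emit P1@[20:21]
i=22 'c': node 3→2 ·f
i=23 'c': node 2→11
i=24 'c': node 11→11 ·f
i=25 'a': node 11→22  emit P1@[24:25]
i=26 'c': node 22→23
i=27 'a': node 23→3 ·f  emit P1@[26:27]
i=28 'a': node 3→9
i=29 'a': node 9→10  emit P3@[26:29],P7@[27:29]
i=30 'a': node 10→26 ·f  emit P7@[28:30]
i=31 'c': node 26→2 ·f
i=32 'c': node 2→11

Matches: [[1,0],[3,0],[5,5],[9,1],[11,6],[12,0],[16,1],[18,0],[19,0],[21,1],[25,1],[27,1],[29,3],[29,7],[30,7]]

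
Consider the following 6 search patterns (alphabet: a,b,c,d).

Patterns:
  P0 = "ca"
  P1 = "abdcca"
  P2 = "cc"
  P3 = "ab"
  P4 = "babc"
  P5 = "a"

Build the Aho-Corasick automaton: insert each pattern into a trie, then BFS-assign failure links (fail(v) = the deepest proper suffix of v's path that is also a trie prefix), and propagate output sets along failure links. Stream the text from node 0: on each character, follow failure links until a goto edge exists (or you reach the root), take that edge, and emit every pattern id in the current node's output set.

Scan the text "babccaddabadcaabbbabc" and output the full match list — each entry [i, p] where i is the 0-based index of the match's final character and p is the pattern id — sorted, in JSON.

Build automaton:
Trie nodes:
  n0 'ε': a→3 b→10 c→1
  n1 'c': a→2 c→9
  n2 'ca': ·  [P0 ends]
  n3 'a': b→4  [P5 ends]
  n4 'ab': d→5  [P3 ends]
  n5 'abd': c→6
  n6 'abdc': c→7
  n7 'abdcc': a→8
  n8 'abdcca': ·  [P1 ends]
  n9 'cc': ·  [P2 ends]
  n10 'b': a→11
  n11 'ba': b→12
  n12 'bab': c→13
  n13 'babc': ·  [P4 ends]

Failure links (BFS by depth):
  fail(1) 'c': from fail(0)=0 chase 'c': 0 ⇒ 0;  out=∅∪out(0)=∅
  fail(3) 'a': from fail(0)=0 chase 'a': 0 ⇒ 0;  out={5}∪out(0)={5}
  fail(10) 'b': from fail(0)=0 chase 'b': 0 ⇒ 0;  out=∅∪out(0)=∅
  fail(2) 'ca': from fail(1)=0 chase 'a': 0 ⇒ 3;  out={0}∪out(3)={0,5}
  fail(4) 'ab': from fail(3)=0 chase 'b': 0 ⇒ 10;  out={3}∪out(10)={3}
  fail(9) 'cc': from fail(1)=0 chase 'c': 0 ⇒ 1;  out={2}∪out(1)={2}
  fail(11) 'ba': from fail(10)=0 chase 'a': 0 ⇒ 3;  out=∅∪out(3)={5}
  fail(5) 'abd': from fail(4)=10 chase 'd': 10→0 ⇒ 0;  out=∅∪out(0)=∅
  fail(12) 'bab': from fail(11)=3 chase 'b': 3 ⇒ 4;  out=∅∪out(4)={3}
  fail(6) 'abdc': from fail(5)=0 chase 'c': 0 ⇒ 1;  out=∅∪out(1)=∅
  fail(13) 'babc': from fail(12)=4 chase 'c': 4→10→0 ⇒ 1;  out={4}∪out(1)={4}
  fail(7) 'abdcc': from fail(6)=1 chase 'c': 1 ⇒ 9;  out=∅∪out(9)={2}
  fail(8) 'abdcca': from fail(7)=9 chase 'a': 9→1 ⇒ 2;  out={1}∪out(2)={0,1,5}

Scan:
pos 0 'b': at 10
pos 1 'a': at 11  emit P5@[1:1]
pos 2 'b': at 12  emit P3@[1:2]
pos 3 'c': at 13  emit P4@[0:3]
pos 4 'c': at 9 (via fail)  emit P2@[3:4]
pos 5 'a': at 2 (via fail)  emit P0@[4:5],P5@[5:5]
pos 6 'd': at 0 (via fail)
pos 7 'd': at 0
pos 8 'a': at 3  emit P5@[8:8]
pos 9 'b': at 4  emit P3@[8:9]
pos 10 'a': at 11 (via fail)  emit P5@[10:10]
pos 11 'd': at 0 (via fail)
pos 12 'c': at 1
pos 13 'a': at 2  emit P0@[12:13],P5@[13:13]
pos 14 'a': at 3 (via fail)  emit P5@[14:14]
pos 15 'b': at 4  emit P3@[14:15]
pos 16 'b': at 10 (via fail)
pos 17 'b': at 10 (via fail)
pos 18 'a': at 11  emit P5@[18:18]
pos 19 'b': at 12  emit P3@[18:19]
pos 20 'c': at 13  emit P4@[17:20]

All matches (sorted): [[1,5],[2,3],[3,4],[4,2],[5,0],[5,5],[8,5],[9,3],[10,5],[13,0],[13,5],[14,5],[15,3],[18,5],[19,3],[20,4]]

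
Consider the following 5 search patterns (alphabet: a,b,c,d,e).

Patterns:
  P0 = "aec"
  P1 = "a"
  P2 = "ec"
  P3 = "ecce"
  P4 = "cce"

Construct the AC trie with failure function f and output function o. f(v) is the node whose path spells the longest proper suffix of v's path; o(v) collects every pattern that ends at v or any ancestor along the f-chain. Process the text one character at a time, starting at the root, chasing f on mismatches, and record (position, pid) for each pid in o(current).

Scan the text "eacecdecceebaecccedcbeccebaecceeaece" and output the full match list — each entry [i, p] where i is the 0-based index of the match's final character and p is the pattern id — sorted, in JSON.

Construct AC machine:
Trie nodes:
  0='ε' goto a→1 c→8 e→4
  1='a' goto e→2  [P1 ends]
  2='ae' goto c→3
  3='aec' goto ·  [P0 ends]
  4='e' goto c→5
  5='ec' goto c→6  [P2 ends]
  6='ecc' goto e→7
  7='ecce' goto ·  [P3 ends]
  8='c' goto c→9
  9='cc' goto e→10
  10='cce' goto ·  [P4 ends]

BFS fail/out derivation:
  fail(1) 'a': from fail(0)=0 chase 'a': 0 ⇒ 0;  out={1}∪out(0)={1}
  fail(4) 'e': from fail(0)=0 chase 'e': 0 ⇒ 0;  out=∅∪out(0)=∅
  fail(8) 'c': from fail(0)=0 chase 'c': 0 ⇒ 0;  out=∅∪out(0)=∅
  fail(2) 'ae': from fail(1)=0 chase 'e': 0 ⇒ 4;  out=∅∪out(4)=∅
  fail(5) 'ec': from fail(4)=0 chase 'c': 0 ⇒ 8;  out={2}∪out(8)={2}
  fail(9) 'cc': from fail(8)=0 chase 'c': 0 ⇒ 8;  out=∅∪out(8)=∅
  fail(3) 'aec': from fail(2)=4 chase 'c': 4 ⇒ 5;  out={0}∪out(5)={0,2}
  fail(6) 'ecc': from fail(5)=8 chase 'c': 8 ⇒ 9;  out=∅∪out(9)=∅
  fail(10) 'cce': from fail(9)=8 chase 'e': 8→0 ⇒ 4;  out={4}∪out(4)={4}
  fail(7) 'ecce': from fail(6)=9 chase 'e': 9 ⇒ 10;  out={3}∪out(10)={3,4}

Text stream:
[0] read 'e'  n0⇒n4
[1] read 'a'  n4⇒n1 ·f  emit P1@[1:1]
[2] read 'c'  n1⇒n8 ·f
[3] read 'e'  n8⇒n4 ·f
[4] read 'c'  n4⇒n5  emit P2@[3:4]
[5] read 'd'  n5⇒n0 ·f
[6] read 'e'  n0⇒n4
[7] read 'c'  n4⇒n5  emit P2@[6:7]
[8] read 'c'  n5⇒n6
[9] read 'e'  n6⇒n7  emit P3@[6:9],P4@[7:9]
[10] read 'e'  n7⇒n4 ·f
[11] read 'b'  n4⇒n0 ·f
[12] read 'a'  n0⇒n1  emit P1@[12:12]
[13] read 'e'  n1⇒n2
[14] read 'c'  n2⇒n3  emit P0@[12:14],P2@[13:14]
[15] read 'c'  n3⇒n6 ·f
[16] read 'c'  n6⇒n9 ·f
[17] read 'e'  n9⇒n10  emit P4@[15:17]
[18] read 'd'  n10⇒n0 ·f
[19] read 'c'  n0⇒n8
[20] read 'b'  n8⇒n0 ·f
[21] read 'e'  n0⇒n4
[22] read 'c'  n4⇒n5  emit P2@[21:22]
[23] read 'c'  n5⇒n6
[24] read 'e'  n6⇒n7  emit P3@[21:24],P4@[22:24]
[25] read 'b'  n7⇒n0 ·f
[26] read 'a'  n0⇒n1  emit P1@[26:26]
[27] read 'e'  n1⇒n2
[28] read 'c'  n2⇒n3  emit P0@[26:28],P2@[27:28]
[29] read 'c'  n3⇒n6 ·f
[30] read 'e'  n6⇒n7  emit P3@[27:30],P4@[28:30]
[31] read 'e'  n7⇒n4 ·f
[32] read 'a'  n4⇒n1 ·f  emit P1@[32:32]
[33] read 'e'  n1⇒n2
[34] read 'c'  n2⇒n3  emit P0@[32:34],P2@[33:34]
[35] read 'e'  n3⇒n4 ·f

Result: [[1,1],[4,2],[7,2],[9,3],[9,4],[12,1],[14,0],[14,2],[17,4],[22,2],[24,3],[24,4],[26,1],[28,0],[28,2],[30,3],[30,4],[32,1],[34,0],[34,2]]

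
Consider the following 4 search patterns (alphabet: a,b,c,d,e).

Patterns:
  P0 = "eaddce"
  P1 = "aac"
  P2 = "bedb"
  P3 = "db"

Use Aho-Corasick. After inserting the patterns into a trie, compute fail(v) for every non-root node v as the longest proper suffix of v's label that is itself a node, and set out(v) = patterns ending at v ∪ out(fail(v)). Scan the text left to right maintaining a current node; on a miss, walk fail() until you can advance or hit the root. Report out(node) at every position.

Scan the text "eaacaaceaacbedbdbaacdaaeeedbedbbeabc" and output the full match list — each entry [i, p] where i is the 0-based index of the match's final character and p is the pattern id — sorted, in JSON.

Build automaton:
Trie nodes:
  n0 'ε': a→7 b→10 d→14 e→1
  n1 'e': a→2
  n2 'ea': d→3
  n3 'ead': d→4
  n4 'eadd': c→5
  n5 'eaddc': e→6
  n6 'eaddce': ·  ←P0
  n7 'a': a→8
  n8 'aa': c→9
  n9 'aac': ·  ←P1
  n10 'b': e→11
  n11 'be': d→12
  n12 'bed': b→13
  n13 'bedb': ·  ←P2
  n14 'd': b→15
  n15 'db': ·  ←P3

Failure links (BFS by depth):
  fail(1) 'e': from fail(0)=0 chase 'e': 0 ⇒ 0;  out=∅∪out(0)=∅
  fail(7) 'a': from fail(0)=0 chase 'a': 0 ⇒ 0;  out=∅∪out(0)=∅
  fail(10) 'b': from fail(0)=0 chase 'b': 0 ⇒ 0;  out=∅∪out(0)=∅
  fail(14) 'd': from fail(0)=0 chase 'd': 0 ⇒ 0;  out=∅∪out(0)=∅
  fail(2) 'ea': from fail(1)=0 chase 'a': 0 ⇒ 7;  out=∅∪out(7)=∅
  fail(8) 'aa': from fail(7)=0 chase 'a': 0 ⇒ 7;  out=∅∪out(7)=∅
  fail(11) 'be': from fail(10)=0 chase 'e': 0 ⇒ 1;  out=∅∪out(1)=∅
  fail(15) 'db': from fail(14)=0 chase 'b': 0 ⇒ 10;  out={3}∪out(10)={3}
  fail(3) 'ead': from fail(2)=7 chase 'd': 7→0 ⇒ 14;  out=∅∪out(14)=∅
  fail(9) 'aac': from fail(8)=7 chase 'c': 7→0 ⇒ 0;  out={1}∪out(0)={1}
  fail(12) 'bed': from fail(11)=1 chase 'd': 1→0 ⇒ 14;  out=∅∪out(14)=∅
  fail(4) 'eadd': from fail(3)=14 chase 'd': 14→0 ⇒ 14;  out=∅∪out(14)=∅
  fail(13) 'bedb': from fail(12)=14 chase 'b': 14 ⇒ 15;  out={2}∪out(15)={2,3}
  fail(5) 'eaddc': from fail(4)=14 chase 'c': 14→0 ⇒ 0;  out=∅∪out(0)=∅
  fail(6) 'eaddce': from fail(5)=0 chase 'e': 0 ⇒ 1;  out={0}∪out(1)={0}

Run:
i=0 'e': node 0→1
i=1 'a': node 1→2
i=2 'a': node 2→8 (fail-walked)
i=3 'c': node 8→9  ** P1@[1:3]
i=4 'a': node 9→7 (fail-walked)
i=5 'a': node 7→8
i=6 'c': node 8→9  ** P1@[4:6]
i=7 'e': node 9→1 (fail-walked)
i=8 'a': node 1→2
i=9 'a': node 2→8 (fail-walked)
i=10 'c': node 8→9  ** P1@[8:10]
i=11 'b': node 9→10 (fail-walked)
i=12 'e': node 10→11
i=13 'd': node 11→12
i=14 'b': node 12→13  ** P2@[11:14],P3@[13:14]
i=15 'd': node 13→14 (fail-walked)
i=16 'b': node 14→15  ** P3@[15:16]
i=17 'a': node 15→7 (fail-walked)
i=18 'a': node 7→8
i=19 'c': node 8→9  ** P1@[17:19]
i=20 'd': node 9→14 (fail-walked)
i=21 'a': node 14→7 (fail-walked)
i=22 'a': node 7→8
i=23 'e': node 8→1 (fail-walked)
i=24 'e': node 1→1 (fail-walked)
i=25 'e': node 1→1 (fail-walked)
i=26 'd': node 1→14 (fail-walked)
i=27 'b': node 14→15  ** P3@[26:27]
i=28 'e': node 15→11 (fail-walked)
i=29 'd': node 11→12
i=30 'b': node 12→13  ** P2@[27:30],P3@[29:30]
i=31 'b': node 13→10 (fail-walked)
i=32 'e': node 10→11
i=33 'a': node 11→2 (fail-walked)
i=34 'b': node 2→10 (fail-walked)
i=35 'c': node 10→0 (fail-walked)

Result: [[3,1],[6,1],[10,1],[14,2],[14,3],[16,3],[19,1],[27,3],[30,2],[30,3]]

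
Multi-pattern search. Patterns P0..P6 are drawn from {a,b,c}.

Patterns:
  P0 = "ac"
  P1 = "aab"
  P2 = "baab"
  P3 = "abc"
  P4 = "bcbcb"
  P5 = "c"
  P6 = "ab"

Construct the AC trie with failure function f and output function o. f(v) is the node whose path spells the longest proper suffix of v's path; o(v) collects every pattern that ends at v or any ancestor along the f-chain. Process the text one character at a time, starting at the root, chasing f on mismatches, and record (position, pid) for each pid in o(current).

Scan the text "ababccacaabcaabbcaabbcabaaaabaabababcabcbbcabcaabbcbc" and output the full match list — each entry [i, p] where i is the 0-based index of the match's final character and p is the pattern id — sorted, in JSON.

Construct AC machine:
Trie (insert patterns):
  n0 'ε': a→1 b→5 c→15
  n1 'a': a→3 b→9 c→2
  n2 'ac': ·  [P0 ends]
  n3 'aa': b→4
  n4 'aab': ·  [P1 ends]
  n5 'b': a→6 c→11
  n6 'ba': a→7
  n7 'baa': b→8
  n8 'baab': ·  [P2 ends]
  n9 'ab': c→10  [P6 ends]
  n10 'abc': ·  [P3 ends]
  n11 'bc': b→12
  n12 'bcb': c→13
  n13 'bcbc': b→14
  n14 'bcbcb': ·  [P4 ends]
  n15 'c': ·  [P5 ends]

BFS fail/out derivation:
  fail(1) 'a': from fail(0)=0 chase 'a': 0 ⇒ 0;  out=∅∪out(0)=∅
  fail(5) 'b': from fail(0)=0 chase 'b': 0 ⇒ 0;  out=∅∪out(0)=∅
  fail(15) 'c': from fail(0)=0 chase 'c': 0 ⇒ 0;  out={5}∪out(0)={5}
  fail(2) 'ac': from fail(1)=0 chase 'c': 0 ⇒ 15;  out={0}∪out(15)={0,5}
  fail(3) 'aa': from fail(1)=0 chase 'a': 0 ⇒ 1;  out=∅∪out(1)=∅
  fail(6) 'ba': from fail(5)=0 chase 'a': 0 ⇒ 1;  out=∅∪out(1)=∅
  fail(9) 'ab': from fail(1)=0 chase 'b': 0 ⇒ 5;  out={6}∪out(5)={6}
  fail(11) 'bc': from fail(5)=0 chase 'c': 0 ⇒ 15;  out=∅∪out(15)={5}
  fail(4) 'aab': from fail(3)=1 chase 'b': 1 ⇒ 9;  out={1}∪out(9)={1,6}
  fail(7) 'baa': from fail(6)=1 chase 'a': 1 ⇒ 3;  out=∅∪out(3)=∅
  fail(10) 'abc': from fail(9)=5 chase 'c': 5 ⇒ 11;  out={3}∪out(11)={3,5}
  fail(12) 'bcb': from fail(11)=15 chase 'b': 15→0 ⇒ 5;  out=∅∪out(5)=∅
  fail(8) 'baab': from fail(7)=3 chase 'b': 3 ⇒ 4;  out={2}∪out(4)={1,2,6}
  fail(13) 'bcbc': from fail(12)=5 chase 'c': 5 ⇒ 11;  out=∅∪out(11)={5}
  fail(14) 'bcbcb': from fail(13)=11 chase 'b': 11 ⇒ 12;  out={4}∪out(12)={4}

Run:
pos 0 'a': at 1
pos 1 'b': at 9  emit P6@[0:1]
pos 2 'a': at 6 (fail-walked)
pos 3 'b': at 9 (fail-walked)  emit P6@[2:3]
pos 4 'c': at 10  emit P3@[2:4],P5@[4:4]
pos 5 'c': at 15 (fail-walked)  emit P5@[5:5]
pos 6 'a': at 1 (fail-walked)
pos 7 'c': at 2  emit P0@[6:7],P5@[7:7]
pos 8 'a': at 1 (fail-walked)
pos 9 'a': at 3
pos 10 'b': at 4  emit P1@[8:10],P6@[9:10]
pos 11 'c': at 10 (fail-walked)  emit P3@[9:11],P5@[11:11]
pos 12 'a': at 1 (fail-walked)
pos 13 'a': at 3
pos 14 'b': at 4  emit P1@[12:14],P6@[13:14]
pos 15 'b': at 5 (fail-walked)
pos 16 'c': at 11  emit P5@[16:16]
pos 17 'a': at 1 (fail-walked)
pos 18 'a': at 3
pos 19 'b': at 4  emit P1@[17:19],P6@[18:19]
pos 20 'b': at 5 (fail-walked)
pos 21 'c': at 11  emit P5@[21:21]
pos 22 'a': at 1 (fail-walked)
pos 23 'b': at 9  emit P6@[22:23]
pos 24 'a': at 6 (fail-walked)
pos 25 'a': at 7
pos 26 'a': at 3 (fail-walked)
pos 27 'a': at 3 (fail-walked)
pos 28 'b': at 4  emit P1@[26:28],P6@[27:28]
pos 29 'a': at 6 (fail-walked)
pos 30 'a': at 7
pos 31 'b': at 8  emit P1@[29:31],P2@[28:31],P6@[30:31]
pos 32 'a': at 6 (fail-walked)
pos 33 'b': at 9 (fail-walked)  emit P6@[32:33]
pos 34 'a': at 6 (fail-walked)
pos 35 'b': at 9 (fail-walked)  emit P6@[34:35]
pos 36 'c': at 10  emit P3@[34:36],P5@[36:36]
pos 37 'a': at 1 (fail-walked)
pos 38 'b': at 9  emit P6@[37:38]
pos 39 'c': at 10  emit P3@[37:39],P5@[39:39]
pos 40 'b': at 12 (fail-walked)
pos 41 'b': at 5 (fail-walked)
pos 42 'c': at 11  emit P5@[42:42]
pos 43 'a': at 1 (fail-walked)
pos 44 'b': at 9  emit P6@[43:44]
pos 45 'c': at 10  emit P3@[43:45],P5@[45:45]
pos 46 'a': at 1 (fail-walked)
pos 47 'a': at 3
pos 48 'b': at 4  emit P1@[46:48],P6@[47:48]
pos 49 'b': at 5 (fail-walked)
pos 50 'c': at 11  emit P5@[50:50]
pos 51 'b': at 12
pos 52 'c': at 13  emit P5@[52:52]

All matches (sorted): [[1,6],[3,6],[4,3],[4,5],[5,5],[7,0],[7,5],[10,1],[10,6],[11,3],[11,5],[14,1],[14,6],[16,5],[19,1],[19,6],[21,5],[23,6],[28,1],[28,6],[31,1],[31,2],[31,6],[33,6],[35,6],[36,3],[36,5],[38,6],[39,3],[39,5],[42,5],[44,6],[45,3],[45,5],[48,1],[48,6],[50,5],[52,5]]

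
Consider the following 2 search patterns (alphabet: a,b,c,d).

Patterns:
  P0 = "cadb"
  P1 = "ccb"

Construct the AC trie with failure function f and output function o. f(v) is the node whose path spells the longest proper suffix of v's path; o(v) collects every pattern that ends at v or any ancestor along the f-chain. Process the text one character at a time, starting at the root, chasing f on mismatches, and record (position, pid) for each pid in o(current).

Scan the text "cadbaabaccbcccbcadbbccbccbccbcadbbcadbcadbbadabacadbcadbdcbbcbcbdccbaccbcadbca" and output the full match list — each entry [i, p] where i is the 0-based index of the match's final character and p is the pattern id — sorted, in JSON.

Construct AC machine:
Trie (insert patterns):
  n0 'ε': c→1
  n1 'c': a→2 c→5
  n2 'ca': d→3
  n3 'cad': b→4
  n4 'cadb': ·  ←P0
  n5 'cc': b→6
  n6 'ccb': ·  ←P1

Failure links (BFS by depth):
  fail(1) 'c': from fail(0)=0 chase 'c': 0 ⇒ 0;  out=∅∪out(0)=∅
  fail(2) 'ca': from fail(1)=0 chase 'a': 0 ⇒ 0;  out=∅∪out(0)=∅
  fail(5) 'cc': from fail(1)=0 chase 'c': 0 ⇒ 1;  out=∅∪out(1)=∅
  fail(3) 'cad': from fail(2)=0 chase 'd': 0 ⇒ 0;  out=∅∪out(0)=∅
  fail(6) 'ccb': from fail(5)=1 chase 'b': 1→0 ⇒ 0;  out={1}∪out(0)={1}
  fail(4) 'cadb': from fail(3)=0 chase 'b': 0 ⇒ 0;  out={0}∪out(0)={0}

Text stream:
i=0 'c': node 0→1
i=1 'a': node 1→2
i=2 'd': node 2→3
i=3 'b': node 3→4  ** P0@[0:3]
i=4 'a': node 4→0 (via fail)
i=5 'a': node 0→0
i=6 'b': node 0→0
i=7 'a': node 0→0
i=8 'c': node 0→1
i=9 'c': node 1→5
i=10 'b': node 5→6  ** P1@[8:10]
i=11 'c': node 6→1 (via fail)
i=12 'c': node 1→5
i=13 'c': node 5→5 (via fail)
i=14 'b': node 5→6  ** P1@[12:14]
i=15 'c': node 6→1 (via fail)
i=16 'a': node 1→2
i=17 'd': node 2→3
i=18 'b': node 3→4  ** P0@[15:18]
i=19 'b': node 4→0 (via fail)
i=20 'c': node 0→1
i=21 'c': node 1→5
i=22 'b': node 5→6  ** P1@[20:22]
i=23 'c': node 6→1 (via fail)
i=24 'c': node 1→5
i=25 'b': node 5→6  ** P1@[23:25]
i=26 'c': node 6→1 (via fail)
i=27 'c': node 1→5
i=28 'b': node 5→6  ** P1@[26:28]
i=29 'c': node 6→1 (via fail)
i=30 'a': node 1→2
i=31 'd': node 2→3
i=32 'b': node 3→4  ** P0@[29:32]
i=33 'b': node 4→0 (via fail)
i=34 'c': node 0→1
i=35 'a': node 1→2
i=36 'd': node 2→3
i=37 'b': node 3→4  ** P0@[34:37]
i=38 'c': node 4→1 (via fail)
i=39 'a': node 1→2
i=40 'd': node 2→3
i=41 'b': node 3→4  ** P0@[38:41]
i=42 'b': node 4→0 (via fail)
i=43 'a': node 0→0
i=44 'd': node 0→0
i=45 'a': node 0→0
i=46 'b': node 0→0
i=47 'a': node 0→0
i=48 'c': node 0→1
i=49 'a': node 1→2
i=50 'd': node 2→3
i=51 'b': node 3→4  ** P0@[48:51]
i=52 'c': node 4→1 (via fail)
i=53 'a': node 1→2
i=54 'd': node 2→3
i=55 'b': node 3→4  ** P0@[52:55]
i=56 'd': node 4→0 (via fail)
i=57 'c': node 0→1
i=58 'b': node 1→0 (via fail)
i=59 'b': node 0→0
i=60 'c': node 0→1
i=61 'b': node 1→0 (via fail)
i=62 'c': node 0→1
i=63 'b': node 1→0 (via fail)
i=64 'd': node 0→0
i=65 'c': node 0→1
i=66 'c': node 1→5
i=67 'b': node 5→6  ** P1@[65:67]
i=68 'a': node 6→0 (via fail)
i=69 'c': node 0→1
i=70 'c': node 1→5
i=71 'b': node 5→6  ** P1@[69:71]
i=72 'c': node 6→1 (via fail)
i=73 'a': node 1→2
i=74 'd': node 2→3
i=75 'b': node 3→4  ** P0@[72:75]
i=76 'c': node 4→1 (via fail)
i=77 'a': node 1→2

All matches (sorted): [[3,0],[10,1],[14,1],[18,0],[22,1],[25,1],[28,1],[32,0],[37,0],[41,0],[51,0],[55,0],[67,1],[71,1],[75,0]]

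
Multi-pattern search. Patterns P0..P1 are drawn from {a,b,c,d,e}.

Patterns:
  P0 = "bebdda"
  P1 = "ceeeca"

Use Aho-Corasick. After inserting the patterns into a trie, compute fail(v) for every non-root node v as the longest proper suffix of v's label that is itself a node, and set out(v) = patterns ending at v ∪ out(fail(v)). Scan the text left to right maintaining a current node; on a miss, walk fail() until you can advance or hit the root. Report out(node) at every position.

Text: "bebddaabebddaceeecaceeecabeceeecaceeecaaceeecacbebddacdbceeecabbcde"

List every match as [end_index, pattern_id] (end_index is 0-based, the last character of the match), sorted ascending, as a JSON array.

Construct AC machine:
Trie nodes:
  0='ε' goto b→1 c→7
  1='b' goto e→2
  2='be' goto b→3
  3='beb' goto d→4
  4='bebd' goto d→5
  5='bebdd' goto a→6
  6='bebdda' goto ·  ←P0
  7='c' goto e→8
  8='ce' goto e→9
  9='cee' goto e→10
  10='ceee' goto c→11
  11='ceeec' goto a→12
  12='ceeeca' goto ·  ←P1

Failure links (BFS by depth):
  n1('b'): parent n0 fail=0; on 'b' 0 → fail=0;  out ∅∪∅=∅
  n7('c'): parent n0 fail=0; on 'c' 0 → fail=0;  out ∅∪∅=∅
  n2('be'): parent n1 fail=0; on 'e' 0 → fail=0;  out ∅∪∅=∅
  n8('ce'): parent n7 fail=0; on 'e' 0 → fail=0;  out ∅∪∅=∅
  n3('beb'): parent n2 fail=0; on 'b' 0 → fail=1;  out ∅∪∅=∅
  n9('cee'): parent n8 fail=0; on 'e' 0 → fail=0;  out ∅∪∅=∅
  n4('bebd'): parent n3 fail=1; on 'd' 1→0 → fail=0;  out ∅∪∅=∅
  n10('ceee'): parent n9 fail=0; on 'e' 0 → fail=0;  out ∅∪∅=∅
  n5('bebdd'): parent n4 fail=0; on 'd' 0 → fail=0;  out ∅∪∅=∅
  n11('ceeec'): parent n10 fail=0; on 'c' 0 → fail=7;  out ∅∪∅=∅
  n6('bebdda'): parent n5 fail=0; on 'a' 0 → fail=0;  out {0}∪∅={0}
  n12('ceeeca'): parent n11 fail=7; on 'a' 7→0 → fail=0;  out {1}∪∅={1}

Scan:
[0] read 'b'  n0⇒n1
[1] read 'e'  n1⇒n2
[2] read 'b'  n2⇒n3
[3] read 'd'  n3⇒n4
[4] read 'd'  n4⇒n5
[5] read 'a'  n5⇒n6  emit P0@[0:5]
[6] read 'a'  n6⇒n0 ·f
[7] read 'b'  n0⇒n1
[8] read 'e'  n1⇒n2
[9] read 'b'  n2⇒n3
[10] read 'd'  n3⇒n4
[11] read 'd'  n4⇒n5
[12] read 'a'  n5⇒n6  emit P0@[7:12]
[13] read 'c'  n6⇒n7 ·f
[14] read 'e'  n7⇒n8
[15] read 'e'  n8⇒n9
[16] read 'e'  n9⇒n10
[17] read 'c'  n10⇒n11
[18] read 'a'  n11⇒n12  emit P1@[13:18]
[19] read 'c'  n12⇒n7 ·f
[20] read 'e'  n7⇒n8
[21] read 'e'  n8⇒n9
[22] read 'e'  n9⇒n10
[23] read 'c'  n10⇒n11
[24] read 'a'  n11⇒n12  emit P1@[19:24]
[25] read 'b'  n12⇒n1 ·f
[26] read 'e'  n1⇒n2
[27] read 'c'  n2⇒n7 ·f
[28] read 'e'  n7⇒n8
[29] read 'e'  n8⇒n9
[30] read 'e'  n9⇒n10
[31] read 'c'  n10⇒n11
[32] read 'a'  n11⇒n12  emit P1@[27:32]
[33] read 'c'  n12⇒n7 ·f
[34] read 'e'  n7⇒n8
[35] read 'e'  n8⇒n9
[36] read 'e'  n9⇒n10
[37] read 'c'  n10⇒n11
[38] read 'a'  n11⇒n12  emit P1@[33:38]
[39] read 'a'  n12⇒n0 ·f
[40] read 'c'  n0⇒n7
[41] read 'e'  n7⇒n8
[42] read 'e'  n8⇒n9
[43] read 'e'  n9⇒n10
[44] read 'c'  n10⇒n11
[45] read 'a'  n11⇒n12  emit P1@[40:45]
[46] read 'c'  n12⇒n7 ·f
[47] read 'b'  n7⇒n1 ·f
[48] read 'e'  n1⇒n2
[49] read 'b'  n2⇒n3
[50] read 'd'  n3⇒n4
[51] read 'd'  n4⇒n5
[52] read 'a'  n5⇒n6  emit P0@[47:52]
[53] read 'c'  n6⇒n7 ·f
[54] read 'd'  n7⇒n0 ·f
[55] read 'b'  n0⇒n1
[56] read 'c'  n1⇒n7 ·f
[57] read 'e'  n7⇒n8
[58] read 'e'  n8⇒n9
[59] read 'e'  n9⇒n10
[60] read 'c'  n10⇒n11
[61] read 'a'  n11⇒n12  emit P1@[56:61]
[62] read 'b'  n12⇒n1 ·f
[63] read 'b'  n1⇒n1 ·f
[64] read 'c'  n1⇒n7 ·f
[65] read 'd'  n7⇒n0 ·f
[66] read 'e'  n0⇒n0

Result: [[5,0],[12,0],[18,1],[24,1],[32,1],[38,1],[45,1],[52,0],[61,1]]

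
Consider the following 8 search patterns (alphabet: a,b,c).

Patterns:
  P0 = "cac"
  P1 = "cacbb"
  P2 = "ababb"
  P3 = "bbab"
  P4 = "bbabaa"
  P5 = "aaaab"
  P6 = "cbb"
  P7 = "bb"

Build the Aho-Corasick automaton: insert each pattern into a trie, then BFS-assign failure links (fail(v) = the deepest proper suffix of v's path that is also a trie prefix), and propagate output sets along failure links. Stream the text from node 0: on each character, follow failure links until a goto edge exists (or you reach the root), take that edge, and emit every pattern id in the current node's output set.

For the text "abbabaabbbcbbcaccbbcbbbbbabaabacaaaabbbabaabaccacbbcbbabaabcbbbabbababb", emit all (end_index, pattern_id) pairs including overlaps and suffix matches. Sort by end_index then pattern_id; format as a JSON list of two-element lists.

Construct AC machine:
Trie (insert patterns):
  0='ε' goto a→6 b→11 c→1
  1='c' goto a→2 b→21
  2='ca' goto c→3
  3='cac' goto b→4  ←P0
  4='cacb' goto b→5
  5='cacbb' goto ·  ←P1
  6='a' goto a→17 b→7
  7='ab' goto a→8
  8='aba' goto b→9
  9='abab' goto b→10
  10='ababb' goto ·  ←P2
  11='b' goto b→12
  12='bb' goto a→13  ←P7
  13='bba' goto b→14
  14='bbab' goto a→15  ←P3
  15='bbaba' goto a→16
  16='bbabaa' goto ·  ←P4
  17='aa' goto a→18
  18='aaa' goto a→19
  19='aaaa' goto b→20
  20='aaaab' goto ·  ←P5
  21='cb' goto b→22
  22='cbb' goto ·  ←P6

BFS fail/out derivation:
  n1('c'): parent n0 fail=0; on 'c' 0 → fail=0;  out ∅∪∅=∅
  n6('a'): parent n0 fail=0; on 'a' 0 → fail=0;  out ∅∪∅=∅
  n11('b'): parent n0 fail=0; on 'b' 0 → fail=0;  out ∅∪∅=∅
  n2('ca'): parent n1 fail=0; on 'a' 0 → fail=6;  out ∅∪∅=∅
  n7('ab'): parent n6 fail=0; on 'b' 0 → fail=11;  out ∅∪∅=∅
  n12('bb'): parent n11 fail=0; on 'b' 0 → fail=11;  out {7}∪∅={7}
  n17('aa'): parent n6 fail=0; on 'a' 0 → fail=6;  out ∅∪∅=∅
  n21('cb'): parent n1 fail=0; on 'b' 0 → fail=11;  out ∅∪∅=∅
  n3('cac'): parent n2 fail=6; on 'c' 6→0 → fail=1;  out {0}∪∅={0}
  n8('aba'): parent n7 fail=11; on 'a' 11→0 → fail=6;  out ∅∪∅=∅
  n13('bba'): parent n12 fail=11; on 'a' 11→0 → fail=6;  out ∅∪∅=∅
  n18('aaa'): parent n17 fail=6; on 'a' 6 → fail=17;  out ∅∪∅=∅
  n22('cbb'): parent n21 fail=11; on 'b' 11 → fail=12;  out {6}∪{7}={6,7}
  n4('cacb'): parent n3 fail=1; on 'b' 1 → fail=21;  out ∅∪∅=∅
  n9('abab'): parent n8 fail=6; on 'b' 6 → fail=7;  out ∅∪∅=∅
  n14('bbab'): parent n13 fail=6; on 'b' 6 → fail=7;  out {3}∪∅={3}
  n19('aaaa'): parent n18 fail=17; on 'a' 17 → fail=18;  out ∅∪∅=∅
  n5('cacbb'): parent n4 fail=21; on 'b' 21 → fail=22;  out {1}∪{6,7}={1,6,7}
  n10('ababb'): parent n9 fail=7; on 'b' 7→11 → fail=12;  out {2}∪{7}={2,7}
  n15('bbaba'): parent n14 fail=7; on 'a' 7 → fail=8;  out ∅∪∅=∅
  n20('aaaab'): parent n19 fail=18; on 'b' 18→17→6 → fail=7;  out {5}∪∅={5}
  n16('bbabaa'): parent n15 fail=8; on 'a' 8→6 → fail=17;  out {4}∪∅={4}

Text stream:
[0] read 'a'  n0⇒n6
[1] read 'b'  n6⇒n7
[2] read 'b'  n7⇒n12 (via fail)  emit P7@[1:2]
[3] read 'a'  n12⇒n13
[4] read 'b'  n13⇒n14  emit P3@[1:4]
[5] read 'a'  n14⇒n15
[6] read 'a'  n15⇒n16  emit P4@[1:6]
[7] read 'b'  n16⇒n7 (via fail)
[8] read 'b'  n7⇒n12 (via fail)  emit P7@[7:8]
[9] read 'b'  n12⇒n12 (via fail)  emit P7@[8:9]
[10] read 'c'  n12⇒n1 (via fail)
[11] read 'b'  n1⇒n21
[12] read 'b'  n21⇒n22  emit P6@[10:12],P7@[11:12]
[13] read 'c'  n22⇒n1 (via fail)
[14] read 'a'  n1⇒n2
[15] read 'c'  n2⇒n3  emit P0@[13:15]
[16] read 'c'  n3⇒n1 (via fail)
[17] read 'b'  n1⇒n21
[18] read 'b'  n21⇒n22  emit P6@[16:18],P7@[17:18]
[19] read 'c'  n22⇒n1 (via fail)
[20] read 'b'  n1⇒n21
[21] read 'b'  n21⇒n22  emit P6@[19:21],P7@[20:21]
[22] read 'b'  n22⇒n12 (via fail)  emit P7@[21:22]
[23] read 'b'  n12⇒n12 (via fail)  emit P7@[22:23]
[24] read 'b'  n12⇒n12 (via fail)  emit P7@[23:24]
[25] read 'a'  n12⇒n13
[26] read 'b'  n13⇒n14  emit P3@[23:26]
[27] read 'a'  n14⇒n15
[28] read 'a'  n15⇒n16  emit P4@[23:28]
[29] read 'b'  n16⇒n7 (via fail)
[30] read 'a'  n7⇒n8
[31] read 'c'  n8⇒n1 (via fail)
[32] read 'a'  n1⇒n2
[33] read 'a'  n2⇒n17 (via fail)
[34] read 'a'  n17⇒n18
[35] read 'a'  n18⇒n19
[36] read 'b'  n19⇒n20  emit P5@[32:36]
[37] read 'b'  n20⇒n12 (via fail)  emit P7@[36:37]
[38] read 'b'  n12⇒n12 (via fail)  emit P7@[37:38]
[39] read 'a'  n12⇒n13
[40] read 'b'  n13⇒n14  emit P3@[37:40]
[41] read 'a'  n14⇒n15
[42] read 'a'  n15⇒n16  emit P4@[37:42]
[43] read 'b'  n16⇒n7 (via fail)
[44] read 'a'  n7⇒n8
[45] read 'c'  n8⇒n1 (via fail)
[46] read 'c'  n1⇒n1 (via fail)
[47] read 'a'  n1⇒n2
[48] read 'c'  n2⇒n3  emit P0@[46:48]
[49] read 'b'  n3⇒n4
[50] read 'b'  n4⇒n5  emit P1@[46:50],P6@[48:50],P7@[49:50]
[51] read 'c'  n5⇒n1 (via fail)
[52] read 'b'  n1⇒n21
[53] read 'b'  n21⇒n22  emit P6@[51:53],P7@[52:53]
[54] read 'a'  n22⇒n13 (via fail)
[55] read 'b'  n13⇒n14  emit P3@[52:55]
[56] read 'a'  n14⇒n15
[57] read 'a'  n15⇒n16  emit P4@[52:57]
[58] read 'b'  n16⇒n7 (via fail)
[59] read 'c'  n7⇒n1 (via fail)
[60] read 'b'  n1⇒n21
[61] read 'b'  n21⇒n22  emit P6@[59:61],P7@[60:61]
[62] read 'b'  n22⇒n12 (via fail)  emit P7@[61:62]
[63] read 'a'  n12⇒n13
[64] read 'b'  n13⇒n14  emit P3@[61:64]
[65] read 'b'  n14⇒n12 (via fail)  emit P7@[64:65]
[66] read 'a'  n12⇒n13
[67] read 'b'  n13⇒n14  emit P3@[64:67]
[68] read 'a'  n14⇒n15
[69] read 'b'  n15⇒n9 (via fail)
[70] read 'b'  n9⇒n10  emit P2@[66:70],P7@[69:70]

Result: [[2,7],[4,3],[6,4],[8,7],[9,7],[12,6],[12,7],[15,0],[18,6],[18,7],[21,6],[21,7],[22,7],[23,7],[24,7],[26,3],[28,4],[36,5],[37,7],[38,7],[40,3],[42,4],[48,0],[50,1],[50,6],[50,7],[53,6],[53,7],[55,3],[57,4],[61,6],[61,7],[62,7],[64,3],[65,7],[67,3],[70,2],[70,7]]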